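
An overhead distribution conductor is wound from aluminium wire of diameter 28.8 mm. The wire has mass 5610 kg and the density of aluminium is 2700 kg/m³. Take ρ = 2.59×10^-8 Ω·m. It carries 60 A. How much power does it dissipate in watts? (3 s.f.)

A = π(d/2)² = π(1.4400e-02 m)² = 6.5144e-04 m²
L = m/(density·A) = 5610/(2700×6.5144e-04) = 3190 m
R = ρL/A = (2.59×10^-8)(3190)/(6.5144e-04) = 0.1268 Ω
P = I²R = (60)² × 0.1268 = 457 W

457 W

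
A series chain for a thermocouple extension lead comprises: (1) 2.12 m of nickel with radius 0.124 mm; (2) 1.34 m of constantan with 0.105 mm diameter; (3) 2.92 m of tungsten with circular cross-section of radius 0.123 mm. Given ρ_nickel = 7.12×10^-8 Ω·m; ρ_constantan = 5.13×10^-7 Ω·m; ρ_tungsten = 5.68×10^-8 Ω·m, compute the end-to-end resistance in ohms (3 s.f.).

Seg 1: A = πr² = π(1.2400e-04 m)² = 4.831e-08 m²
R_1 = (7.12×10^-8)(2.12)/(4.831e-08) = 3.125 Ω
Seg 2: A = π(d/2)² = π(5.2500e-05 m)² = 8.659e-09 m²
R_2 = (5.13×10^-7)(1.34)/(8.659e-09) = 79.39 Ω
Seg 3: A = πr² = π(1.2300e-04 m)² = 4.753e-08 m²
R_3 = (5.68×10^-8)(2.92)/(4.753e-08) = 3.49 Ω
R_total = R_1 + R_2 + R_3 = 86.0 Ω

86.0 Ω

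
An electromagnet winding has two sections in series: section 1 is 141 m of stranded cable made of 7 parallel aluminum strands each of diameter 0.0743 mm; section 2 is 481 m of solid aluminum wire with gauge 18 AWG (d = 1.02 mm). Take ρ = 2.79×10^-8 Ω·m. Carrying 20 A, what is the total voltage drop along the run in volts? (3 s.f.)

2920 V

Section 1: A_strand = π(3.7150e-05)² = 4.336e-09 m²; R₁ = ρL/(N·A_s) = (2.79×10^-8)(141)/(7×4.336e-09) = 129.6 Ω
Section 2: A = π(1.02/2 mm)² = π(5.1000e-04 m)² = 8.171e-07 m²
R₂ = (2.79×10^-8)(481)/(8.171e-07) = 16.42 Ω
R = R₁ + R₂ = 146 Ω
V = IR = 20 × 146 = 2920 V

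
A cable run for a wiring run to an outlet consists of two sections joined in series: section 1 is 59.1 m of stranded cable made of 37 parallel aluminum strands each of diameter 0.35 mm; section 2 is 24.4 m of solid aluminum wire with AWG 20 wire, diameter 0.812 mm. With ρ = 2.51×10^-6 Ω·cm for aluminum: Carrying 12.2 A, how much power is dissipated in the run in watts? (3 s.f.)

ρ = 2.51×10^-6 Ω·cm = 2.51×10^-8 Ω·m
Section 1: A_strand = π(1.7500e-04)² = 9.621e-08 m²; R₁ = ρL/(N·A_s) = (2.51×10^-8)(59.1)/(37×9.621e-08) = 0.4167 Ω
Section 2: A = π(0.812/2 mm)² = π(4.0600e-04 m)² = 5.178e-07 m²
R₂ = (2.51×10^-8)(24.4)/(5.178e-07) = 1.183 Ω
R = R₁ + R₂ = 1.599 Ω
P = I²R = (12.2)² × 1.599 = 238 W

238 W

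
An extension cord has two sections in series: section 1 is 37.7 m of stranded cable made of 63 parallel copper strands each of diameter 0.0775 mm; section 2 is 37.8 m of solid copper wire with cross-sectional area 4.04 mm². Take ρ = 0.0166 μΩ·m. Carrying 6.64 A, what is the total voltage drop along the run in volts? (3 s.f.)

15.0 V

ρ = 0.0166 μΩ·m = 1.66×10^-8 Ω·m
Section 1: A_strand = π(3.8750e-05)² = 4.717e-09 m²; R₁ = ρL/(N·A_s) = (1.66×10^-8)(37.7)/(63×4.717e-09) = 2.106 Ω
Section 2: A = 4.04 mm² = 4.040e-06 m²
R₂ = (1.66×10^-8)(37.8)/(4.040e-06) = 0.1553 Ω
R = R₁ + R₂ = 2.261 Ω
V = IR = 6.64 × 2.261 = 15.0 V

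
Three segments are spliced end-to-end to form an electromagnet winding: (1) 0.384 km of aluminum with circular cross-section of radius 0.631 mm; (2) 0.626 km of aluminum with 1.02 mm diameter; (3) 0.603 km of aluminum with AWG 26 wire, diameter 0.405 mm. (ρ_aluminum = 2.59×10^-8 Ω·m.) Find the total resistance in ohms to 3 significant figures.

Seg 1: A = πr² = π(6.3100e-04 m)² = 1.251e-06 m²
R_1 = (2.59×10^-8)(384)/(1.251e-06) = 7.951 Ω
Seg 2: A = π(d/2)² = π(5.1000e-04 m)² = 8.171e-07 m²
R_2 = (2.59×10^-8)(626)/(8.171e-07) = 19.84 Ω
Seg 3: A = π(0.405/2 mm)² = π(2.0250e-04 m)² = 1.288e-07 m²
R_3 = (2.59×10^-8)(603)/(1.288e-07) = 121.2 Ω
R_total = R_1 + R_2 + R_3 = 149 Ω

149 Ω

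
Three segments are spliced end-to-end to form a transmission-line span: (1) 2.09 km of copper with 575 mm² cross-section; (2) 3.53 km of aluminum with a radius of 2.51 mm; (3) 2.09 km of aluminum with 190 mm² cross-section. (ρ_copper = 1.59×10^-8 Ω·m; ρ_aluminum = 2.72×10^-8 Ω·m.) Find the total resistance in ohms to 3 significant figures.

Seg 1: A = 575 mm² = 5.750e-04 m²
R_1 = (1.59×10^-8)(2090)/(5.750e-04) = 0.05779 Ω
Seg 2: A = πr² = π(2.5100e-03 m)² = 1.979e-05 m²
R_2 = (2.72×10^-8)(3530)/(1.979e-05) = 4.851 Ω
Seg 3: A = 190 mm² = 1.900e-04 m²
R_3 = (2.72×10^-8)(2090)/(1.900e-04) = 0.2992 Ω
R_total = R_1 + R_2 + R_3 = 5.21 Ω

5.21 Ω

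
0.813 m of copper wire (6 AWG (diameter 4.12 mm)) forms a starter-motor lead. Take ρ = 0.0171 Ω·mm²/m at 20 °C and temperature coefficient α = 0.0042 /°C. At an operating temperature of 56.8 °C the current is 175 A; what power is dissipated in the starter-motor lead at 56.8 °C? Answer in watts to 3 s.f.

ρ = 0.0171 Ω·mm²/m = 1.71×10^-8 Ω·m
A = π(4.12/2 mm)² = π(2.0600e-03 m)² = 1.333e-05 m²
R₍20₎ = ρL/A = (1.71×10^-8)(0.813)/(1.333e-05) = 0.001043 Ω
R₍56.8₎ = R₍20₎(1 + αΔT) = 0.001043 × (1 + 0.0042×36.8) = 0.001204 Ω
P = I²R = (175)² × 0.001204 = 36.9 W

36.9 W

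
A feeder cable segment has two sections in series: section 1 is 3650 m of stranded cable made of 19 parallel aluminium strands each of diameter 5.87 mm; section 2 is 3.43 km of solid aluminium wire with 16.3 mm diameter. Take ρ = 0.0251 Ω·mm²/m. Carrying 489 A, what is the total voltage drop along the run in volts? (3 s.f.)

289 V

ρ = 0.0251 Ω·mm²/m = 2.51×10^-8 Ω·m
Section 1: A_strand = π(2.9350e-03)² = 2.706e-05 m²; R₁ = ρL/(N·A_s) = (2.51×10^-8)(3650)/(19×2.706e-05) = 0.1782 Ω
Section 2: A = π(d/2)² = π(8.1500e-03 m)² = 2.087e-04 m²
R₂ = (2.51×10^-8)(3430)/(2.087e-04) = 0.4126 Ω
R = R₁ + R₂ = 0.5907 Ω
V = IR = 489 × 0.5907 = 289 V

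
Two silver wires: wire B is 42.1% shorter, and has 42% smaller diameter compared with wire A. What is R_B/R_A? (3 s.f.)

R ∝ L/d², so R_B/R_A = (1 − 42.1/100) × (1 − 42/100)⁻²
= 0.579 × 2.973 = 1.72

1.72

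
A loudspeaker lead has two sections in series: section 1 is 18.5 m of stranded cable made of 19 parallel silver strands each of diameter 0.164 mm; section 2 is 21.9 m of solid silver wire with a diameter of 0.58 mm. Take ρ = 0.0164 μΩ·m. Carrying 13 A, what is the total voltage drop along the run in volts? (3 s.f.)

27.5 V

ρ = 0.0164 μΩ·m = 1.64×10^-8 Ω·m
Section 1: A_strand = π(8.2000e-05)² = 2.112e-08 m²; R₁ = ρL/(N·A_s) = (1.64×10^-8)(18.5)/(19×2.112e-08) = 0.7559 Ω
Section 2: A = π(d/2)² = π(2.9000e-04 m)² = 2.642e-07 m²
R₂ = (1.64×10^-8)(21.9)/(2.642e-07) = 1.359 Ω
R = R₁ + R₂ = 2.115 Ω
V = IR = 13 × 2.115 = 27.5 V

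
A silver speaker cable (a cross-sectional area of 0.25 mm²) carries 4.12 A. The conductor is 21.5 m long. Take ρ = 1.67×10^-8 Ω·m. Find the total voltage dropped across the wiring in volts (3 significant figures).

5.92 V

A = 0.25 mm² = 2.500e-07 m²
R = ρL/A = (1.67×10^-8)(21.5)/(2.500e-07) = 1.436 Ω
V = IR = 4.12 × 1.436 = 5.92 V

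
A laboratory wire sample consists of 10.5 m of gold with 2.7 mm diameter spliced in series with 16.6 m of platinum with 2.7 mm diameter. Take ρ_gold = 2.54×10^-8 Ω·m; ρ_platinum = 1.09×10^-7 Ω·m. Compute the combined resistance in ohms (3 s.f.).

0.363 Ω

Segment 1: A = π(d/2)² = π(1.3500e-03 m)² = 5.726e-06 m²
R₁ = ρL/A = (2.54×10^-8)(10.5)/(5.726e-06) = 0.04658 Ω
R₂ = (1.09×10^-7)(16.6)/(5.726e-06) = 0.316 Ω
R = R₁ + R₂ = 0.363 Ω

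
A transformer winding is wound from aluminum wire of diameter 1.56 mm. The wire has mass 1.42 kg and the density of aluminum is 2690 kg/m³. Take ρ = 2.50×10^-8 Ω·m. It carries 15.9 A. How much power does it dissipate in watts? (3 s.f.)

A = π(d/2)² = π(7.8000e-04 m)² = 1.9113e-06 m²
L = m/(density·A) = 1.42/(2690×1.9113e-06) = 276.2 m
R = ρL/A = (2.50×10^-8)(276.2)/(1.9113e-06) = 3.612 Ω
P = I²R = (15.9)² × 3.612 = 913 W

913 W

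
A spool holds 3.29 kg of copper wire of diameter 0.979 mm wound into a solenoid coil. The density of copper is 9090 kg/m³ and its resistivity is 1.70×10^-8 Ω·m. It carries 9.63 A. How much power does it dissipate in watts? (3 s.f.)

1010 W

A = π(d/2)² = π(4.8950e-04 m)² = 7.5276e-07 m²
L = m/(density·A) = 3.29/(9090×7.5276e-07) = 480.8 m
R = ρL/A = (1.70×10^-8)(480.8)/(7.5276e-07) = 10.86 Ω
P = I²R = (9.63)² × 10.86 = 1010 W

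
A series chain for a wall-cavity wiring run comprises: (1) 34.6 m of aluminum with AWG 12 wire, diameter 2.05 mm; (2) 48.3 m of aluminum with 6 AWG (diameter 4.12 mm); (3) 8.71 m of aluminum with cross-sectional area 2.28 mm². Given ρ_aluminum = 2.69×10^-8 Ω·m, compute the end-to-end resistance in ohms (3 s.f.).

0.482 Ω

Seg 1: A = π(2.05/2 mm)² = π(1.0250e-03 m)² = 3.301e-06 m²
R_1 = (2.69×10^-8)(34.6)/(3.301e-06) = 0.282 Ω
Seg 2: A = π(4.12/2 mm)² = π(2.0600e-03 m)² = 1.333e-05 m²
R_2 = (2.69×10^-8)(48.3)/(1.333e-05) = 0.09746 Ω
Seg 3: A = 2.28 mm² = 2.280e-06 m²
R_3 = (2.69×10^-8)(8.71)/(2.280e-06) = 0.1028 Ω
R_total = R_1 + R_2 + R_3 = 0.482 Ω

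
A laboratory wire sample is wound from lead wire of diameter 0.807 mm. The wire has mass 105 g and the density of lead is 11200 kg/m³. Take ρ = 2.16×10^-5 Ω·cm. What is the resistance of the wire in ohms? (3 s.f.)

7.74 Ω

ρ = 2.16×10^-5 Ω·cm = 2.16×10^-7 Ω·m
A = π(d/2)² = π(4.0350e-04 m)² = 5.1149e-07 m²
L = m/(density·A) = 0.105/(11200×5.1149e-07) = 18.33 m
R = ρL/A = (2.16×10^-7)(18.33)/(5.1149e-07) = 7.74 Ω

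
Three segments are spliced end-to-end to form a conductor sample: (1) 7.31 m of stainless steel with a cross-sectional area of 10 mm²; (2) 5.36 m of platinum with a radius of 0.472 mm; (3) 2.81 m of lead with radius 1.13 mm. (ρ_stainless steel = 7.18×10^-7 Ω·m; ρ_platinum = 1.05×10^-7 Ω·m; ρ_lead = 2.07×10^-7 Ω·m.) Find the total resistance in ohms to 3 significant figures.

Seg 1: A = 10 mm² = 1.000e-05 m²
R_1 = (7.18×10^-7)(7.31)/(1.000e-05) = 0.5249 Ω
Seg 2: A = πr² = π(4.7200e-04 m)² = 6.999e-07 m²
R_2 = (1.05×10^-7)(5.36)/(6.999e-07) = 0.8041 Ω
Seg 3: A = πr² = π(1.1300e-03 m)² = 4.011e-06 m²
R_3 = (2.07×10^-7)(2.81)/(4.011e-06) = 0.145 Ω
R_total = R_1 + R_2 + R_3 = 1.47 Ω

1.47 Ω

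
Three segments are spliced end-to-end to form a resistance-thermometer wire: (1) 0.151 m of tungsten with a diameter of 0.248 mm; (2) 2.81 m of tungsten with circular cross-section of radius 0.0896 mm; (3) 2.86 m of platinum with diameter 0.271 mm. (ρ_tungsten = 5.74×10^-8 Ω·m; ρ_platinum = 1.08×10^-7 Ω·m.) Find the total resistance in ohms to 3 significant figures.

11.9 Ω

Seg 1: A = π(d/2)² = π(1.2400e-04 m)² = 4.831e-08 m²
R_1 = (5.74×10^-8)(0.151)/(4.831e-08) = 0.1794 Ω
Seg 2: A = πr² = π(8.9600e-05 m)² = 2.522e-08 m²
R_2 = (5.74×10^-8)(2.81)/(2.522e-08) = 6.395 Ω
Seg 3: A = π(d/2)² = π(1.3550e-04 m)² = 5.768e-08 m²
R_3 = (1.08×10^-7)(2.86)/(5.768e-08) = 5.355 Ω
R_total = R_1 + R_2 + R_3 = 11.9 Ω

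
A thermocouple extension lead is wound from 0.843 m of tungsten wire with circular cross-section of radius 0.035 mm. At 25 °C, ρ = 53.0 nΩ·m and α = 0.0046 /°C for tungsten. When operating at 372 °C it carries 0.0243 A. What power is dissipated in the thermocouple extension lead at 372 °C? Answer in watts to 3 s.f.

0.0178 W

ρ = 53.0 nΩ·m = 5.30×10^-8 Ω·m
A = πr² = π(3.5000e-05 m)² = 3.848e-09 m²
R₍25₎ = ρL/A = (5.30×10^-8)(0.843)/(3.848e-09) = 11.61 Ω
R₍372₎ = R₍25₎(1 + αΔT) = 11.61 × (1 + 0.0046×347) = 30.14 Ω
P = I²R = (0.0243)² × 30.14 = 0.0178 W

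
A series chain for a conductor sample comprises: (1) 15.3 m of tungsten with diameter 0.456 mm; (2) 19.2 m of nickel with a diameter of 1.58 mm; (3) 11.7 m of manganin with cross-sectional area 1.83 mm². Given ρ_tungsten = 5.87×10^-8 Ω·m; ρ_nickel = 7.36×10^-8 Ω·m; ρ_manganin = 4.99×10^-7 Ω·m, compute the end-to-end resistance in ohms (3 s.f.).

Seg 1: A = π(d/2)² = π(2.2800e-04 m)² = 1.633e-07 m²
R_1 = (5.87×10^-8)(15.3)/(1.633e-07) = 5.499 Ω
Seg 2: A = π(d/2)² = π(7.9000e-04 m)² = 1.961e-06 m²
R_2 = (7.36×10^-8)(19.2)/(1.961e-06) = 0.7207 Ω
Seg 3: A = 1.83 mm² = 1.830e-06 m²
R_3 = (4.99×10^-7)(11.7)/(1.830e-06) = 3.19 Ω
R_total = R_1 + R_2 + R_3 = 9.41 Ω

9.41 Ω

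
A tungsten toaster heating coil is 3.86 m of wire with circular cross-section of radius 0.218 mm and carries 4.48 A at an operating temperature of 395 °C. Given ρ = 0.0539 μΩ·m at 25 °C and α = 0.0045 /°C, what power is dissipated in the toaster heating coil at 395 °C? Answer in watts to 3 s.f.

74.5 W

ρ = 0.0539 μΩ·m = 5.39×10^-8 Ω·m
A = πr² = π(2.1800e-04 m)² = 1.493e-07 m²
R₍25₎ = ρL/A = (5.39×10^-8)(3.86)/(1.493e-07) = 1.394 Ω
R₍395₎ = R₍25₎(1 + αΔT) = 1.394 × (1 + 0.0045×370) = 3.714 Ω
P = I²R = (4.48)² × 3.714 = 74.5 W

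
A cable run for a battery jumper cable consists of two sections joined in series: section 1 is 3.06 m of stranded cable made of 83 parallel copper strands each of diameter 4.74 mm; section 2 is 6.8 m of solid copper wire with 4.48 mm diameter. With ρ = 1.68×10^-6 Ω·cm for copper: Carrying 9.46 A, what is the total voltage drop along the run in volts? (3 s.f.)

ρ = 1.68×10^-6 Ω·cm = 1.68×10^-8 Ω·m
Section 1: A_strand = π(2.3700e-03)² = 1.765e-05 m²; R₁ = ρL/(N·A_s) = (1.68×10^-8)(3.06)/(83×1.765e-05) = 3.510×10^-5 Ω
Section 2: A = π(d/2)² = π(2.2400e-03 m)² = 1.576e-05 m²
R₂ = (1.68×10^-8)(6.8)/(1.576e-05) = 0.007247 Ω
R = R₁ + R₂ = 0.007282 Ω
V = IR = 9.46 × 0.007282 = 0.0689 V

0.0689 V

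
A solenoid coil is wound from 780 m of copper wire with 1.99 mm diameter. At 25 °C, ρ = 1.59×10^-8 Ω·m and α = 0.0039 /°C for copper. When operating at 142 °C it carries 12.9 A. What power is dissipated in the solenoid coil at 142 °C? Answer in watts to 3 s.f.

966 W

A = π(d/2)² = π(9.9500e-04 m)² = 3.110e-06 m²
R₍25₎ = ρL/A = (1.59×10^-8)(780)/(3.110e-06) = 3.987 Ω
R₍142₎ = R₍25₎(1 + αΔT) = 3.987 × (1 + 0.0039×117) = 5.807 Ω
P = I²R = (12.9)² × 5.807 = 966 W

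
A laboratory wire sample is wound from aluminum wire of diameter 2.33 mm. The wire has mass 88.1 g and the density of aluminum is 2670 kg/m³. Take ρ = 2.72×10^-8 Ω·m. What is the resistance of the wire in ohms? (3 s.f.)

0.0494 Ω

A = π(d/2)² = π(1.1650e-03 m)² = 4.2638e-06 m²
L = m/(density·A) = 0.0881/(2670×4.2638e-06) = 7.739 m
R = ρL/A = (2.72×10^-8)(7.739)/(4.2638e-06) = 0.0494 Ω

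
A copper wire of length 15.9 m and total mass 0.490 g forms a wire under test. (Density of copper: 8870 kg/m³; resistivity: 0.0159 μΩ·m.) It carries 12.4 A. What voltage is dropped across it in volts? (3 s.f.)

ρ = 0.0159 μΩ·m = 1.59×10^-8 Ω·m
A = m/(density·L) = 4.900×10^-4/(8870×15.9) = 3.4744e-09 m²
R = ρL/A = (1.59×10^-8)(15.9)/(3.4744e-09) = 72.76 Ω
V = IR = 12.4 × 72.76 = 902 V

902 V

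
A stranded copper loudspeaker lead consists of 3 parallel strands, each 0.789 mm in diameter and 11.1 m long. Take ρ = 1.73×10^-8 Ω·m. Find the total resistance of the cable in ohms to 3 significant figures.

A_strand = π(3.9450e-04 m)² = 4.889e-07 m²
R_strand = ρL/A = (1.73×10^-8)(11.1)/(4.889e-07) = 0.3928 Ω
R_total = R_strand/N = 0.3928/3 = 0.131 Ω

0.131 Ω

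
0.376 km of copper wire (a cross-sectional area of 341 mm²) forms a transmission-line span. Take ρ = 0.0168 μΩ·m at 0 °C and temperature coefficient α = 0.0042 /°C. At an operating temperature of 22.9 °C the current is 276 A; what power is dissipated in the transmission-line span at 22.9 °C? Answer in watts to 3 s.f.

1550 W

ρ = 0.0168 μΩ·m = 1.68×10^-8 Ω·m
A = 341 mm² = 3.410e-04 m²
R₍0₎ = ρL/A = (1.68×10^-8)(376)/(3.410e-04) = 0.01852 Ω
R₍22.9₎ = R₍0₎(1 + αΔT) = 0.01852 × (1 + 0.0042×22.9) = 0.02031 Ω
P = I²R = (276)² × 0.02031 = 1550 W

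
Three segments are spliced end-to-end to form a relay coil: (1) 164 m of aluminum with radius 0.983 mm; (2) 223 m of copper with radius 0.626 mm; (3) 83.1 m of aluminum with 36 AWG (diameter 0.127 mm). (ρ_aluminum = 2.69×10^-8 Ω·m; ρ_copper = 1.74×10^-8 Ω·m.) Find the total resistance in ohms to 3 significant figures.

181 Ω

Seg 1: A = πr² = π(9.8300e-04 m)² = 3.036e-06 m²
R_1 = (2.69×10^-8)(164)/(3.036e-06) = 1.453 Ω
Seg 2: A = πr² = π(6.2600e-04 m)² = 1.231e-06 m²
R_2 = (1.74×10^-8)(223)/(1.231e-06) = 3.152 Ω
Seg 3: A = π(0.127/2 mm)² = π(6.3500e-05 m)² = 1.267e-08 m²
R_3 = (2.69×10^-8)(83.1)/(1.267e-08) = 176.5 Ω
R_total = R_1 + R_2 + R_3 = 181 Ω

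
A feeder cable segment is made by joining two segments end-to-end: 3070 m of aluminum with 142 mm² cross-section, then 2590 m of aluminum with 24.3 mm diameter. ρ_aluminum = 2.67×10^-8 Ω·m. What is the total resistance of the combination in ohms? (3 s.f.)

0.726 Ω

Segment 1: A = 142 mm² = 1.420e-04 m²
R₁ = ρL/A = (2.67×10^-8)(3070)/(1.420e-04) = 0.5772 Ω
Segment 2: A = π(d/2)² = π(1.2150e-02 m)² = 4.638e-04 m²
R₂ = (2.67×10^-8)(2590)/(4.638e-04) = 0.1491 Ω
R = R₁ + R₂ = 0.726 Ω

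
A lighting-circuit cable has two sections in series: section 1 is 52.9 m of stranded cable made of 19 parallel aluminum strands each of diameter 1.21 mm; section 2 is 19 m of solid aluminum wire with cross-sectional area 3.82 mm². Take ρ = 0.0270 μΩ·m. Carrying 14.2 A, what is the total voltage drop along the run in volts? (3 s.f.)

2.84 V

ρ = 0.0270 μΩ·m = 2.70×10^-8 Ω·m
Section 1: A_strand = π(6.0500e-04)² = 1.150e-06 m²; R₁ = ρL/(N·A_s) = (2.70×10^-8)(52.9)/(19×1.150e-06) = 0.06537 Ω
Section 2: A = 3.82 mm² = 3.820e-06 m²
R₂ = (2.70×10^-8)(19)/(3.820e-06) = 0.1343 Ω
R = R₁ + R₂ = 0.1997 Ω
V = IR = 14.2 × 0.1997 = 2.84 V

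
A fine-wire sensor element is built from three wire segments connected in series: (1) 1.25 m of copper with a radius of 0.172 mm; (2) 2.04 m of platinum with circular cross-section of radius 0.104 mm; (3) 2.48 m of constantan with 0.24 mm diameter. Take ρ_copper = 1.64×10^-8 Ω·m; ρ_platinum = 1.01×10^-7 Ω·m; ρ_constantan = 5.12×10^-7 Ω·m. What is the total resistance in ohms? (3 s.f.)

Seg 1: A = πr² = π(1.7200e-04 m)² = 9.294e-08 m²
R_1 = (1.64×10^-8)(1.25)/(9.294e-08) = 0.2206 Ω
Seg 2: A = πr² = π(1.0400e-04 m)² = 3.398e-08 m²
R_2 = (1.01×10^-7)(2.04)/(3.398e-08) = 6.064 Ω
Seg 3: A = π(d/2)² = π(1.2000e-04 m)² = 4.524e-08 m²
R_3 = (5.12×10^-7)(2.48)/(4.524e-08) = 28.07 Ω
R_total = R_1 + R_2 + R_3 = 34.4 Ω

34.4 Ω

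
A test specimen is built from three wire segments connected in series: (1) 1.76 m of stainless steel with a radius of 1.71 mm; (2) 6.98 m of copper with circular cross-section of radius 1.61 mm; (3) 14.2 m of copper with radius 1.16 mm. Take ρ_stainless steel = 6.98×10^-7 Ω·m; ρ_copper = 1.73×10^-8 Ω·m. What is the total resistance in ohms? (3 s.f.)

0.207 Ω

Seg 1: A = πr² = π(1.7100e-03 m)² = 9.186e-06 m²
R_1 = (6.98×10^-7)(1.76)/(9.186e-06) = 0.1337 Ω
Seg 2: A = πr² = π(1.6100e-03 m)² = 8.143e-06 m²
R_2 = (1.73×10^-8)(6.98)/(8.143e-06) = 0.01483 Ω
Seg 3: A = πr² = π(1.1600e-03 m)² = 4.227e-06 m²
R_3 = (1.73×10^-8)(14.2)/(4.227e-06) = 0.05811 Ω
R_total = R_1 + R_2 + R_3 = 0.207 Ω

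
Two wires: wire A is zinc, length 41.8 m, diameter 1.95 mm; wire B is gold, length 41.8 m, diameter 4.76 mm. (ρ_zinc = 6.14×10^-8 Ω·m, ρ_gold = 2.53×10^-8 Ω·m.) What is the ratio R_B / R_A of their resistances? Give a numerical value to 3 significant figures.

R ∝ ρL/d², so R_B/R_A = (ρ_B/ρ_A) × (d_A/d_B)²
= (2.53×10^-8/6.14×10^-8) × (1.95/4.76)² = 0.0692

0.0692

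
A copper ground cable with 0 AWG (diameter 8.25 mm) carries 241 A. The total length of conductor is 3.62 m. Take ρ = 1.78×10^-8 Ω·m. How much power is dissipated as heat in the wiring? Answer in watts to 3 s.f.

A = π(8.25/2 mm)² = π(4.1250e-03 m)² = 5.346e-05 m²
R = ρL/A = (1.78×10^-8)(3.62)/(5.346e-05) = 0.001205 Ω
P = I²R = (241)² × 0.001205 = 70.0 W

70.0 W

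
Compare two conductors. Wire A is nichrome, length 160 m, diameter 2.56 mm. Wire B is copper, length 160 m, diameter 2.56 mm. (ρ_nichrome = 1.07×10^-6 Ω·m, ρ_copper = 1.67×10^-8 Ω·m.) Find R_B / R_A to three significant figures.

R ∝ ρL/d², so R_B/R_A = (ρ_B/ρ_A)
= (1.67×10^-8/1.07×10^-6) = 0.0156

0.0156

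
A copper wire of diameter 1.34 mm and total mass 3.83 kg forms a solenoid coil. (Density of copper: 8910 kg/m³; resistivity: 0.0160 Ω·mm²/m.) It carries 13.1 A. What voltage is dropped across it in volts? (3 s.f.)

ρ = 0.0160 Ω·mm²/m = 1.60×10^-8 Ω·m
A = π(d/2)² = π(6.7000e-04 m)² = 1.4103e-06 m²
L = m/(density·A) = 3.83/(8910×1.4103e-06) = 304.8 m
R = ρL/A = (1.60×10^-8)(304.8)/(1.4103e-06) = 3.458 Ω
V = IR = 13.1 × 3.458 = 45.3 V

45.3 V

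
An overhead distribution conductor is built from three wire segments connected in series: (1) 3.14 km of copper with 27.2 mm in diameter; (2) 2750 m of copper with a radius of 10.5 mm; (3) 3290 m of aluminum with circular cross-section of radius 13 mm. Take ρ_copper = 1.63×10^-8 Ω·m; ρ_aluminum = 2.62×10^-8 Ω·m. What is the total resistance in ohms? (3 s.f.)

0.380 Ω

Seg 1: A = π(d/2)² = π(1.3600e-02 m)² = 5.811e-04 m²
R_1 = (1.63×10^-8)(3140)/(5.811e-04) = 0.08808 Ω
Seg 2: A = πr² = π(1.0500e-02 m)² = 3.464e-04 m²
R_2 = (1.63×10^-8)(2750)/(3.464e-04) = 0.1294 Ω
Seg 3: A = πr² = π(1.3000e-02 m)² = 5.309e-04 m²
R_3 = (2.62×10^-8)(3290)/(5.309e-04) = 0.1624 Ω
R_total = R_1 + R_2 + R_3 = 0.380 Ω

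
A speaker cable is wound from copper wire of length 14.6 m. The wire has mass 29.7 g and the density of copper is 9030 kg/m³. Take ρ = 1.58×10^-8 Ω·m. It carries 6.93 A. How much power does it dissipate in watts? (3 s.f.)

A = m/(density·L) = 0.0297/(9030×14.6) = 2.2528e-07 m²
R = ρL/A = (1.58×10^-8)(14.6)/(2.2528e-07) = 1.024 Ω
P = I²R = (6.93)² × 1.024 = 49.2 W

49.2 W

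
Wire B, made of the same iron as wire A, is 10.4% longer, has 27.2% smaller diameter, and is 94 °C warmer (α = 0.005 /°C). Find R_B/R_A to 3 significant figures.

3.06

R ∝ ρL/d² with ρ ∝ (1+αΔT), so R_B/R_A = (1 + 10.4/100) × (1 − 27.2/100)⁻² × (1 + 0.005×94)
= 1.104 × 1.887 × 1.47 = 3.06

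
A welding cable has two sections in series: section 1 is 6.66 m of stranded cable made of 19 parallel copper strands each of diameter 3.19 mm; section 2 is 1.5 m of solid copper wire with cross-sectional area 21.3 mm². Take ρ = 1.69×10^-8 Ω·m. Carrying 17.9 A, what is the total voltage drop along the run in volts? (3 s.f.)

Section 1: A_strand = π(1.5950e-03)² = 7.992e-06 m²; R₁ = ρL/(N·A_s) = (1.69×10^-8)(6.66)/(19×7.992e-06) = 7.412×10^-4 Ω
Section 2: A = 21.3 mm² = 2.130e-05 m²
R₂ = (1.69×10^-8)(1.5)/(2.130e-05) = 0.00119 Ω
R = R₁ + R₂ = 0.001931 Ω
V = IR = 17.9 × 0.001931 = 0.0346 V

0.0346 V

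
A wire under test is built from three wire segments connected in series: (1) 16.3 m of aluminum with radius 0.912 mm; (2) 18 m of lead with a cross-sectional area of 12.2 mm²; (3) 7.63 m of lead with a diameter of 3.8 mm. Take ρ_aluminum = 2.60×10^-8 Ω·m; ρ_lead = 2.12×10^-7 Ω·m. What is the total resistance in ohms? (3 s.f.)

0.618 Ω

Seg 1: A = πr² = π(9.1200e-04 m)² = 2.613e-06 m²
R_1 = (2.60×10^-8)(16.3)/(2.613e-06) = 0.1622 Ω
Seg 2: A = 12.2 mm² = 1.220e-05 m²
R_2 = (2.12×10^-7)(18)/(1.220e-05) = 0.3128 Ω
Seg 3: A = π(d/2)² = π(1.9000e-03 m)² = 1.134e-05 m²
R_3 = (2.12×10^-7)(7.63)/(1.134e-05) = 0.1426 Ω
R_total = R_1 + R_2 + R_3 = 0.618 Ω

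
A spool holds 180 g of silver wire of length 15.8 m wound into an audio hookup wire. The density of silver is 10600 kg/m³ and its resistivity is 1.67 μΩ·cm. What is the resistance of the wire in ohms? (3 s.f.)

ρ = 1.67 μΩ·cm = 1.67×10^-8 Ω·m
A = m/(density·L) = 0.18/(10600×15.8) = 1.0748e-06 m²
R = ρL/A = (1.67×10^-8)(15.8)/(1.0748e-06) = 0.246 Ω

0.246 Ω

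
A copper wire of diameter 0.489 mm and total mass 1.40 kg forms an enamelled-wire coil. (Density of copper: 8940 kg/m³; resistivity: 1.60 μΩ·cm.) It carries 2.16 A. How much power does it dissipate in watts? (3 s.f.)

ρ = 1.60 μΩ·cm = 1.60×10^-8 Ω·m
A = π(d/2)² = π(2.4450e-04 m)² = 1.8781e-07 m²
L = m/(density·A) = 1.4/(8940×1.8781e-07) = 833.8 m
R = ρL/A = (1.60×10^-8)(833.8)/(1.8781e-07) = 71.04 Ω
P = I²R = (2.16)² × 71.04 = 331 W

331 W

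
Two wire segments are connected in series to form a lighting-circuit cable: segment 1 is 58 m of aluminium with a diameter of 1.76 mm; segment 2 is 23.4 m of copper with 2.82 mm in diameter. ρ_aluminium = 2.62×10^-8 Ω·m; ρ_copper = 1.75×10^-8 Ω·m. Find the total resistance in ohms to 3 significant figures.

0.690 Ω

Segment 1: A = π(d/2)² = π(8.8000e-04 m)² = 2.433e-06 m²
R₁ = ρL/A = (2.62×10^-8)(58)/(2.433e-06) = 0.6246 Ω
Segment 2: A = π(d/2)² = π(1.4100e-03 m)² = 6.246e-06 m²
R₂ = (1.75×10^-8)(23.4)/(6.246e-06) = 0.06556 Ω
R = R₁ + R₂ = 0.690 Ω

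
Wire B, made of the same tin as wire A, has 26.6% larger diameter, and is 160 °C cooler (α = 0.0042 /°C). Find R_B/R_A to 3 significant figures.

0.205

R ∝ ρL/d² with ρ ∝ (1+αΔT), so R_B/R_A = (1 + 26.6/100)⁻² × (1 − 0.0042×160)
= 0.6239 × 0.328 = 0.205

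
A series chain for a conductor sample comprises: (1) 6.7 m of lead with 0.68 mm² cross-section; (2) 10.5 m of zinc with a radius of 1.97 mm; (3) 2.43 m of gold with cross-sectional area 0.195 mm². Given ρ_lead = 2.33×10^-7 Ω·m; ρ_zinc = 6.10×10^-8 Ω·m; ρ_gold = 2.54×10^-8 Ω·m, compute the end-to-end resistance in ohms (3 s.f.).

Seg 1: A = 0.68 mm² = 6.800e-07 m²
R_1 = (2.33×10^-7)(6.7)/(6.800e-07) = 2.296 Ω
Seg 2: A = πr² = π(1.9700e-03 m)² = 1.219e-05 m²
R_2 = (6.10×10^-8)(10.5)/(1.219e-05) = 0.05253 Ω
Seg 3: A = 0.195 mm² = 1.950e-07 m²
R_3 = (2.54×10^-8)(2.43)/(1.950e-07) = 0.3165 Ω
R_total = R_1 + R_2 + R_3 = 2.66 Ω

2.66 Ω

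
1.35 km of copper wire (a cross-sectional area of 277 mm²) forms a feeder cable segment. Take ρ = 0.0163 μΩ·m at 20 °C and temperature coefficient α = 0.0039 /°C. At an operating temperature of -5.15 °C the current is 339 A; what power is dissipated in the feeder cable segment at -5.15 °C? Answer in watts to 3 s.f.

8230 W

ρ = 0.0163 μΩ·m = 1.63×10^-8 Ω·m
A = 277 mm² = 2.770e-04 m²
R₍20₎ = ρL/A = (1.63×10^-8)(1350)/(2.770e-04) = 0.07944 Ω
R₍-5.15₎ = R₍20₎(1 + αΔT) = 0.07944 × (1 + 0.0039×-25.1) = 0.07165 Ω
P = I²R = (339)² × 0.07165 = 8230 W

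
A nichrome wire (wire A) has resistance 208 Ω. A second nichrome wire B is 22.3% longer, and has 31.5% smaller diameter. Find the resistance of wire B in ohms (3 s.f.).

R ∝ L/d², so R_B/R_A = (1 + 22.3/100) × (1 − 31.5/100)⁻²
= 1.223 × 2.131 = 2.606
R_B = 2.606 × 208 = 542 Ω

542 Ω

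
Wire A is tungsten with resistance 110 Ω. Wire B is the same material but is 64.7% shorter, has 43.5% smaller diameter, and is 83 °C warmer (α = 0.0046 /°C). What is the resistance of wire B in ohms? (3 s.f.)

168 Ω

R ∝ ρL/d² with ρ ∝ (1+αΔT), so R_B/R_A = (1 − 64.7/100) × (1 − 43.5/100)⁻² × (1 + 0.0046×83)
= 0.353 × 3.133 × 1.382 = 1.528
R_B = 1.528 × 110 = 168 Ω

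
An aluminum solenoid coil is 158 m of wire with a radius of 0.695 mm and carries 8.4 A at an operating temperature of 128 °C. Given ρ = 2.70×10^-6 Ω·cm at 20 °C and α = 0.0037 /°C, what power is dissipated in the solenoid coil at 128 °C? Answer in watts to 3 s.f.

278 W

ρ = 2.70×10^-6 Ω·cm = 2.70×10^-8 Ω·m
A = πr² = π(6.9500e-04 m)² = 1.517e-06 m²
R₍20₎ = ρL/A = (2.70×10^-8)(158)/(1.517e-06) = 2.811 Ω
R₍128₎ = R₍20₎(1 + αΔT) = 2.811 × (1 + 0.0037×108) = 3.935 Ω
P = I²R = (8.4)² × 3.935 = 278 W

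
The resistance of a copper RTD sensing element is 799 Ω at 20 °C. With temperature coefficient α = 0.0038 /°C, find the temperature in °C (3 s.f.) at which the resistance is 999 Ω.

R = R₀(1 + α(T − T₀)) ⇒ T = T₀ + (R/R₀ − 1)/α
T = 20 + (999/799 − 1)/0.0038 = 20 + (0.2503)/0.0038 = 85.9 °C

85.9 °C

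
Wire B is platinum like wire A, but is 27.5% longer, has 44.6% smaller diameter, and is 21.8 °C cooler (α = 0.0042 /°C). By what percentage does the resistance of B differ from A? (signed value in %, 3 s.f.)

277%

R ∝ ρL/d² with ρ ∝ (1+αΔT), so R_B/R_A = (1 + 27.5/100) × (1 − 44.6/100)⁻² × (1 − 0.0042×21.8)
= 1.275 × 3.258 × 0.9084 = 3.774
(R_B − R_A)/R_A = 3.774 − 1 = 277%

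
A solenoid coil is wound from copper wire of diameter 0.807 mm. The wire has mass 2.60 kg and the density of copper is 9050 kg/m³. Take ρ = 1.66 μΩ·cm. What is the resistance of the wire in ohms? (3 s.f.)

ρ = 1.66 μΩ·cm = 1.66×10^-8 Ω·m
A = π(d/2)² = π(4.0350e-04 m)² = 5.1149e-07 m²
L = m/(density·A) = 2.6/(9050×5.1149e-07) = 561.7 m
R = ρL/A = (1.66×10^-8)(561.7)/(5.1149e-07) = 18.2 Ω

18.2 Ω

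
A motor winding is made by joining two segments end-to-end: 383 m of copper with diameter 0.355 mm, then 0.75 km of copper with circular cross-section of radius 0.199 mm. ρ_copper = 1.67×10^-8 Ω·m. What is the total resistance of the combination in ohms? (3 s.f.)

165 Ω

Segment 1: A = π(d/2)² = π(1.7750e-04 m)² = 9.898e-08 m²
R₁ = ρL/A = (1.67×10^-8)(383)/(9.898e-08) = 64.62 Ω
Segment 2: A = πr² = π(1.9900e-04 m)² = 1.244e-07 m²
R₂ = (1.67×10^-8)(750)/(1.244e-07) = 100.7 Ω
R = R₁ + R₂ = 165 Ω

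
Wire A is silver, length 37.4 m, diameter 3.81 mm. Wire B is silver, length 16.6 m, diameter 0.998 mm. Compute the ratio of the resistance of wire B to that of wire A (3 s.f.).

R ∝ ρL/d², so R_B/R_A = (L_B/L_A) × (d_A/d_B)²
= (16.6/37.4) × (3.81/0.998)² = 6.47

6.47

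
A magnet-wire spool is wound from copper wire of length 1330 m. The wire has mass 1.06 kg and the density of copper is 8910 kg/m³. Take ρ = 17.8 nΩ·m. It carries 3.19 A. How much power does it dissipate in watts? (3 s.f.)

ρ = 17.8 nΩ·m = 1.78×10^-8 Ω·m
A = m/(density·L) = 1.06/(8910×1330) = 8.9449e-08 m²
R = ρL/A = (1.78×10^-8)(1330)/(8.9449e-08) = 264.7 Ω
P = I²R = (3.19)² × 264.7 = 2690 W

2690 W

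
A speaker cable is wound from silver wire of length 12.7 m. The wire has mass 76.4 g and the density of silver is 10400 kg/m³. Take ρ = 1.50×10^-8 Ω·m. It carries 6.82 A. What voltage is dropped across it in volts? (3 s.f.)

A = m/(density·L) = 0.0764/(10400×12.7) = 5.7844e-07 m²
R = ρL/A = (1.50×10^-8)(12.7)/(5.7844e-07) = 0.3293 Ω
V = IR = 6.82 × 0.3293 = 2.25 V

2.25 V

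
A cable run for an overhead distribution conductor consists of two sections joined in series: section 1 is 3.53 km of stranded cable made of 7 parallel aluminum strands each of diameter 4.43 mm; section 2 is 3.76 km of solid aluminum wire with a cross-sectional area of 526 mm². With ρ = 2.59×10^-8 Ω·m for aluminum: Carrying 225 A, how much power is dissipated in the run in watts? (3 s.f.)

Section 1: A_strand = π(2.2150e-03)² = 1.541e-05 m²; R₁ = ρL/(N·A_s) = (2.59×10^-8)(3530)/(7×1.541e-05) = 0.8474 Ω
Section 2: A = 526 mm² = 5.260e-04 m²
R₂ = (2.59×10^-8)(3760)/(5.260e-04) = 0.1851 Ω
R = R₁ + R₂ = 1.033 Ω
P = I²R = (225)² × 1.033 = 52300 W

52300 W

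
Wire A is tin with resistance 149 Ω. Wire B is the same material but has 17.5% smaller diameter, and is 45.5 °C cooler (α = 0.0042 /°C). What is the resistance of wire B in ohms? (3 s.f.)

177 Ω

R ∝ ρL/d² with ρ ∝ (1+αΔT), so R_B/R_A = (1 − 17.5/100)⁻² × (1 − 0.0042×45.5)
= 1.469 × 0.8089 = 1.188
R_B = 1.188 × 149 = 177 Ω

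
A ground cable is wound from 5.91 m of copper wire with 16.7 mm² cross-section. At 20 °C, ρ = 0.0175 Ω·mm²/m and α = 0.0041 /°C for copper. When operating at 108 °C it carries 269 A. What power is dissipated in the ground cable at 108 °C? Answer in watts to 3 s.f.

610 W

ρ = 0.0175 Ω·mm²/m = 1.75×10^-8 Ω·m
A = 16.7 mm² = 1.670e-05 m²
R₍20₎ = ρL/A = (1.75×10^-8)(5.91)/(1.670e-05) = 0.006193 Ω
R₍108₎ = R₍20₎(1 + αΔT) = 0.006193 × (1 + 0.0041×88) = 0.008428 Ω
P = I²R = (269)² × 0.008428 = 610 W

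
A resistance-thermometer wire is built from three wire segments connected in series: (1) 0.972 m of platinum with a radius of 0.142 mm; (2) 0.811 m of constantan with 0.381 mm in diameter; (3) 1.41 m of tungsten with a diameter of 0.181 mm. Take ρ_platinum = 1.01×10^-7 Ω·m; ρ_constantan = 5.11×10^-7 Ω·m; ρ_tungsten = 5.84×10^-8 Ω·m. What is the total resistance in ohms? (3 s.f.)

Seg 1: A = πr² = π(1.4200e-04 m)² = 6.335e-08 m²
R_1 = (1.01×10^-7)(0.972)/(6.335e-08) = 1.55 Ω
Seg 2: A = π(d/2)² = π(1.9050e-04 m)² = 1.140e-07 m²
R_2 = (5.11×10^-7)(0.811)/(1.140e-07) = 3.635 Ω
Seg 3: A = π(d/2)² = π(9.0500e-05 m)² = 2.573e-08 m²
R_3 = (5.84×10^-8)(1.41)/(2.573e-08) = 3.2 Ω
R_total = R_1 + R_2 + R_3 = 8.38 Ω

8.38 Ω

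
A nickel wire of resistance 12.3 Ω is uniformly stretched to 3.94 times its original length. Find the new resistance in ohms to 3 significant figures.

191 Ω

Volume constant ⇒ A' = A/k with k = 3.94. R' = ρ(kL)/(A/k) = k²R.
R' = 15.52 × 12.3 = 191 Ω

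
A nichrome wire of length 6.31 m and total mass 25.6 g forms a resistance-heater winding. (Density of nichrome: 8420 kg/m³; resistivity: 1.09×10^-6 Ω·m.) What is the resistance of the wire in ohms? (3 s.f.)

A = m/(density·L) = 0.0256/(8420×6.31) = 4.8184e-07 m²
R = ρL/A = (1.09×10^-6)(6.31)/(4.8184e-07) = 14.3 Ω

14.3 Ω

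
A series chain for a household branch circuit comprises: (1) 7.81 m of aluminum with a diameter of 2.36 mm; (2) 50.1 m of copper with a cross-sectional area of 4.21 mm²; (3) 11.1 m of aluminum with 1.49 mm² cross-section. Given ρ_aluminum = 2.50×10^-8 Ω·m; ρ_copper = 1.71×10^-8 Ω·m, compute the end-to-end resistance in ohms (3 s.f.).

Seg 1: A = π(d/2)² = π(1.1800e-03 m)² = 4.374e-06 m²
R_1 = (2.50×10^-8)(7.81)/(4.374e-06) = 0.04464 Ω
Seg 2: A = 4.21 mm² = 4.210e-06 m²
R_2 = (1.71×10^-8)(50.1)/(4.210e-06) = 0.2035 Ω
Seg 3: A = 1.49 mm² = 1.490e-06 m²
R_3 = (2.50×10^-8)(11.1)/(1.490e-06) = 0.1862 Ω
R_total = R_1 + R_2 + R_3 = 0.434 Ω

0.434 Ω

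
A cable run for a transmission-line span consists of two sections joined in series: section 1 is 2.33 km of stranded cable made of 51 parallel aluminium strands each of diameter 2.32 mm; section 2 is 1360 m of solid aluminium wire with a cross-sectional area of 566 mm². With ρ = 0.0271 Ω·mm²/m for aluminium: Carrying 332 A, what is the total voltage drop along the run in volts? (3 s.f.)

119 V

ρ = 0.0271 Ω·mm²/m = 2.71×10^-8 Ω·m
Section 1: A_strand = π(1.1600e-03)² = 4.227e-06 m²; R₁ = ρL/(N·A_s) = (2.71×10^-8)(2330)/(51×4.227e-06) = 0.2929 Ω
Section 2: A = 566 mm² = 5.660e-04 m²
R₂ = (2.71×10^-8)(1360)/(5.660e-04) = 0.06512 Ω
R = R₁ + R₂ = 0.358 Ω
V = IR = 332 × 0.358 = 119 V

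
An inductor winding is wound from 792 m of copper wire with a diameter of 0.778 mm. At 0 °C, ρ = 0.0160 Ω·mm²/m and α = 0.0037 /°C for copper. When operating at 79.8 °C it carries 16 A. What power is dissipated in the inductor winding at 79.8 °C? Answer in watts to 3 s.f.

ρ = 0.0160 Ω·mm²/m = 1.60×10^-8 Ω·m
A = π(d/2)² = π(3.8900e-04 m)² = 4.754e-07 m²
R₍0₎ = ρL/A = (1.60×10^-8)(792)/(4.754e-07) = 26.66 Ω
R₍79.8₎ = R₍0₎(1 + αΔT) = 26.66 × (1 + 0.0037×79.8) = 34.53 Ω
P = I²R = (16)² × 34.53 = 8840 W

8840 W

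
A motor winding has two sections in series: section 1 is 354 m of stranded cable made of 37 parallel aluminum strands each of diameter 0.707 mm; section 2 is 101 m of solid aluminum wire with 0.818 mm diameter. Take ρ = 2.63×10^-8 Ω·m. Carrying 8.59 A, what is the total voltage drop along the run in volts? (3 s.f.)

48.9 V

Section 1: A_strand = π(3.5350e-04)² = 3.926e-07 m²; R₁ = ρL/(N·A_s) = (2.63×10^-8)(354)/(37×3.926e-07) = 0.641 Ω
Section 2: A = π(d/2)² = π(4.0900e-04 m)² = 5.255e-07 m²
R₂ = (2.63×10^-8)(101)/(5.255e-07) = 5.055 Ω
R = R₁ + R₂ = 5.695 Ω
V = IR = 8.59 × 5.695 = 48.9 V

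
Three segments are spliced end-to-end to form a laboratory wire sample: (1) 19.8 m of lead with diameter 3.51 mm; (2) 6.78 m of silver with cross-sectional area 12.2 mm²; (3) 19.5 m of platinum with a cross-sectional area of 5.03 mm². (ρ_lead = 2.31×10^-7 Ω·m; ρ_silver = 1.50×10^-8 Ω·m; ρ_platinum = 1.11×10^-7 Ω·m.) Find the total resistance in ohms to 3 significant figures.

Seg 1: A = π(d/2)² = π(1.7550e-03 m)² = 9.676e-06 m²
R_1 = (2.31×10^-7)(19.8)/(9.676e-06) = 0.4727 Ω
Seg 2: A = 12.2 mm² = 1.220e-05 m²
R_2 = (1.50×10^-8)(6.78)/(1.220e-05) = 0.008336 Ω
Seg 3: A = 5.03 mm² = 5.030e-06 m²
R_3 = (1.11×10^-7)(19.5)/(5.030e-06) = 0.4303 Ω
R_total = R_1 + R_2 + R_3 = 0.911 Ω

0.911 Ω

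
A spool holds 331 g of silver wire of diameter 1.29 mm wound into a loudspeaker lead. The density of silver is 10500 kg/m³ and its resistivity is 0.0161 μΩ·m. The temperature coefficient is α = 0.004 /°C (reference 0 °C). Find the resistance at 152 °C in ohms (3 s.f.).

ρ = 0.0161 μΩ·m = 1.61×10^-8 Ω·m
A = π(d/2)² = π(6.4500e-04 m)² = 1.3070e-06 m²
L = m/(density·A) = 0.331/(10500×1.3070e-06) = 24.12 m
R = ρL/A = (1.61×10^-8)(24.12)/(1.3070e-06) = 0.2971 Ω
R(152 °C) = 0.2971 × (1 + 0.004×152) = 0.478 Ω

0.478 Ω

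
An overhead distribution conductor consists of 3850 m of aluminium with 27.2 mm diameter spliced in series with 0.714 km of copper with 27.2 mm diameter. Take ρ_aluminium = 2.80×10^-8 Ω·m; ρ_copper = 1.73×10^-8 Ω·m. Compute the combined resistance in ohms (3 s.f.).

Segment 1: A = π(d/2)² = π(1.3600e-02 m)² = 5.811e-04 m²
R₁ = ρL/A = (2.80×10^-8)(3850)/(5.811e-04) = 0.1855 Ω
R₂ = (1.73×10^-8)(714)/(5.811e-04) = 0.02126 Ω
R = R₁ + R₂ = 0.207 Ω

0.207 Ω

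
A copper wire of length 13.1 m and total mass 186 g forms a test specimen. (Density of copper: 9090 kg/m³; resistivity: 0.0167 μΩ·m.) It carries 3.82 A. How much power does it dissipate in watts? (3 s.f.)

ρ = 0.0167 μΩ·m = 1.67×10^-8 Ω·m
A = m/(density·L) = 0.186/(9090×13.1) = 1.5620e-06 m²
R = ρL/A = (1.67×10^-8)(13.1)/(1.5620e-06) = 0.1401 Ω
P = I²R = (3.82)² × 0.1401 = 2.04 W

2.04 W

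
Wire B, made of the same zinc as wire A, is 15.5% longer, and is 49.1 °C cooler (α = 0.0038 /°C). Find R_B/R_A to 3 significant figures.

0.940

R ∝ ρL/d² with ρ ∝ (1+αΔT), so R_B/R_A = (1 + 15.5/100) × (1 − 0.0038×49.1)
= 1.155 × 0.8134 = 0.940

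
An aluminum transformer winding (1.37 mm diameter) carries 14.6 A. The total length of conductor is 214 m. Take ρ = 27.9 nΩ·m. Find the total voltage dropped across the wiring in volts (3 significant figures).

59.1 V

ρ = 27.9 nΩ·m = 2.79×10^-8 Ω·m
A = π(d/2)² = π(6.8500e-04 m)² = 1.474e-06 m²
R = ρL/A = (2.79×10^-8)(214)/(1.474e-06) = 4.05 Ω
V = IR = 14.6 × 4.05 = 59.1 V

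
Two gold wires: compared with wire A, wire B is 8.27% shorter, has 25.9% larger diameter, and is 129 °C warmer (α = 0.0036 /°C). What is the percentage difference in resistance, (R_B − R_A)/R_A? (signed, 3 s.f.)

-15.3%

R ∝ ρL/d² with ρ ∝ (1+αΔT), so R_B/R_A = (1 − 8.27/100) × (1 + 25.9/100)⁻² × (1 + 0.0036×129)
= 0.9173 × 0.6309 × 1.464 = 0.8475
(R_B − R_A)/R_A = 0.8475 − 1 = -15.3%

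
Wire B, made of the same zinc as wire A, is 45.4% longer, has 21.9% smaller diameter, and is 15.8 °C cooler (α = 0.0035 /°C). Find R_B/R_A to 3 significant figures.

R ∝ ρL/d² with ρ ∝ (1+αΔT), so R_B/R_A = (1 + 45.4/100) × (1 − 21.9/100)⁻² × (1 − 0.0035×15.8)
= 1.454 × 1.639 × 0.9447 = 2.25

2.25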